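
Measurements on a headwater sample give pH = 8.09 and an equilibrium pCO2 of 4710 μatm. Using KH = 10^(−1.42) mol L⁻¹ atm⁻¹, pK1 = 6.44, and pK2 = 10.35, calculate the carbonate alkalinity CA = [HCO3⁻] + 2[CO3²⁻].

[CO2*] = KH · pCO2 = 10^(−1.42) × 4710×10^-6 = 1.791×10^-4 mol/L
α₀ = 1/(1 + K1/[H⁺] + K1K2/[H⁺]²) = 1/(1 + 10^+1.65 + 10^-0.61) = 0.02178
DIC = [CO2*]/α₀ = 1.791×10^-4 / 0.02178 = 8.222 mmol/L
CA = (α₁ + 2α₂)·DIC = (0.9729 + 2×0.005346) × 8.222 = 8.09 mmol/L

CA = 8.09 mmol/L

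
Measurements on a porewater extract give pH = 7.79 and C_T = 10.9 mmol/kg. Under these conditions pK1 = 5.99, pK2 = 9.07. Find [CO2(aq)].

α₀ = 1 / (1 + K1/[H⁺] + K1K2/[H⁺]²) = 1 / (1 + 10^+1.80 + 10^+0.52)
   = 1 / (1 + 63.096 + 3.3113) = 1/67.407 = 0.01484
[CO2*] = α₀ × DIC = 0.01484 × 10.9 = 0.162 mmol/kg

[CO2*] = 0.162 mmol/kg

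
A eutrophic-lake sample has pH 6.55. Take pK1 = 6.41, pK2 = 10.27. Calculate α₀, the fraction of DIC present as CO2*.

α₀ = 0.420

α₀ = 1 / (1 + K1/[H⁺] + K1K2/[H⁺]²) = 1 / (1 + 10^+0.14 + 10^-3.58)
   = 1 / (1 + 1.3804 + 0.00026303) = 1/2.3806 = 0.4201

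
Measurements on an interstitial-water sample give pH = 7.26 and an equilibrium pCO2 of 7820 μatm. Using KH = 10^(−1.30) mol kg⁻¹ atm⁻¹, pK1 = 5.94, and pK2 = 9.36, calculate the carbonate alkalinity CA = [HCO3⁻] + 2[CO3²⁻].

[CO2*] = KH · pCO2 = 10^(−1.30) × 7820×10^-6 = 3.919×10^-4 mol/kg
α₀ = 1/(1 + K1/[H⁺] + K1K2/[H⁺]²) = 1/(1 + 10^+1.32 + 10^-0.78) = 0.04533
DIC = [CO2*]/α₀ = 3.919×10^-4 / 0.04533 = 8.646 mmol/kg
CA = (α₁ + 2α₂)·DIC = (0.9471 + 2×0.007523) × 8.646 = 8.32 mmol/kg

CA = 8.32 mmol/kg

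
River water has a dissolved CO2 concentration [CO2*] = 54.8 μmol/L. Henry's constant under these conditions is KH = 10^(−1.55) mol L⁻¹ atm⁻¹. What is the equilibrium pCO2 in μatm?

pCO2 = 1940 μatm

KH = 10^(−1.55) = 2.818×10^-2 mol L⁻¹ atm⁻¹
pCO2 = [CO2*]/KH = 54.8×10^-6 / 2.818×10^-2 = 1.94×10^-3 atm = 1940 μatm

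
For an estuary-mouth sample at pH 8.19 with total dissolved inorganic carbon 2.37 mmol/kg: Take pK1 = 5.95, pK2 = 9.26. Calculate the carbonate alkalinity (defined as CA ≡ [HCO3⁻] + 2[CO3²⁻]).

CA = 2.54 mmol/kg

CA = [HCO3⁻] + 2[CO3²⁻] = (α₁ + 2α₂)·DIC
At pH 8.19: [H⁺]/K1 = 10^-2.24 = 0.0057544, K2/[H⁺] = 10^-1.07 = 0.085114
α₁ = 1/(1 + 0.0057544 + 0.085114) = 1/1.0909 = 0.9167; α₂ = α₁·K2/[H⁺] = 0.07802
α₁ + 2α₂ = 1.0727
CA = 1.0727 × 2.37 = 2.54 mmol/kg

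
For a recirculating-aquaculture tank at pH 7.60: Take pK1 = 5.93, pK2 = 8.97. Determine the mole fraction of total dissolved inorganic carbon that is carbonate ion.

α₂ = 0.0401

α₂ = 1 / (1 + [H⁺]/K2 + [H⁺]²/(K1K2)) = 1 / (1 + 10^+1.37 + 10^-0.30)
   = 1 / (1 + 23.442 + 0.50119) = 1/24.943 = 0.04009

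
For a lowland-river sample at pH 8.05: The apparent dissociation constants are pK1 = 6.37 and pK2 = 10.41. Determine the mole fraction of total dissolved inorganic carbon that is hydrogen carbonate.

α₁ = 0.975

α₁ = 1 / (1 + [H⁺]/K1 + K2/[H⁺]) = 1 / (1 + 10^-1.68 + 10^-2.36)
   = 1 / (1 + 0.020893 + 0.0043652) = 1/1.0253 = 0.9754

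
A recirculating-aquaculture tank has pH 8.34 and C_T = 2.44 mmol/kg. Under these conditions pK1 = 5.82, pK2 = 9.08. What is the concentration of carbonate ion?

α₂ = 1 / (1 + [H⁺]/K2 + [H⁺]²/(K1K2)) = 1 / (1 + 10^+0.74 + 10^-1.78)
   = 1 / (1 + 5.4954 + 0.016596) = 1/6.5120 = 0.1536
[CO3²⁻] = α₂ × DIC = 0.1536 × 2.44 = 0.375 mmol/kg

[CO3²⁻] = 0.375 mmol/kg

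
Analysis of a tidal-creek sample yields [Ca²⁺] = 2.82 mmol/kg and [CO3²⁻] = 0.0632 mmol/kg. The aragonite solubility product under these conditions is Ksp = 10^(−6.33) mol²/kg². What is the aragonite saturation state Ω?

Ω = 0.381

Ksp = 10^(−6.33) = 4.677×10^-7
Ω = [Ca²⁺][CO3²⁻]/Ksp = (2.82×10^-3)(0.0632×10^-3) / 4.677×10^-7 = 0.381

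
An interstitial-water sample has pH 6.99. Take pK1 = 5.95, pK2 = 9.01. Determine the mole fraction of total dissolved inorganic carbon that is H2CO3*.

α₀ = 0.0829

α₀ = 1 / (1 + K1/[H⁺] + K1K2/[H⁺]²) = 1 / (1 + 10^+1.04 + 10^-0.98)
   = 1 / (1 + 10.965 + 0.10471) = 1/12.069 = 0.08285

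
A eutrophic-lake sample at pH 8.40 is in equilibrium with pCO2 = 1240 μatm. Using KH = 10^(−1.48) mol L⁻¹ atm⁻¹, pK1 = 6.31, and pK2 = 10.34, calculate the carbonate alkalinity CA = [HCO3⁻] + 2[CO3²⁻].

CA = 5.17 mmol/L

[CO2*] = KH · pCO2 = 10^(−1.48) × 1240×10^-6 = 4.106×10^-5 mol/L
α₀ = 1/(1 + K1/[H⁺] + K1K2/[H⁺]²) = 1/(1 + 10^+2.09 + 10^+0.15) = 0.007972
DIC = [CO2*]/α₀ = 4.106×10^-5 / 0.007972 = 5.151 mmol/L
CA = (α₁ + 2α₂)·DIC = (0.9808 + 2×0.01126) × 5.151 = 5.17 mmol/L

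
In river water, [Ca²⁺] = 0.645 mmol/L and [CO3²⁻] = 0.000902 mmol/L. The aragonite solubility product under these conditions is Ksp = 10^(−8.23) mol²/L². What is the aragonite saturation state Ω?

Ω = 0.0988

Ksp = 10^(−8.23) = 5.888×10^-9
Ω = [Ca²⁺][CO3²⁻]/Ksp = (0.645×10^-3)(0.000902×10^-3) / 5.888×10^-9 = 0.0988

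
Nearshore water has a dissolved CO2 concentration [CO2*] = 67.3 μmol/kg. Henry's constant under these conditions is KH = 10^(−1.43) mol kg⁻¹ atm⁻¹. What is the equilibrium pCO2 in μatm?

pCO2 = 1810 μatm

KH = 10^(−1.43) = 3.715×10^-2 mol kg⁻¹ atm⁻¹
pCO2 = [CO2*]/KH = 67.3×10^-6 / 3.715×10^-2 = 1.81×10^-3 atm = 1810 μatm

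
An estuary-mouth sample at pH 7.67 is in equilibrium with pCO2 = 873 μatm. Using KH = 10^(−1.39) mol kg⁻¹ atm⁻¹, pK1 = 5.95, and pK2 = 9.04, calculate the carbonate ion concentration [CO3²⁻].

[CO3²⁻] = 0.0796 mmol/kg

[CO2*] = KH · pCO2 = 10^(−1.39) × 873×10^-6 = 3.556×10^-5 mol/kg
α₀ = 1/(1 + K1/[H⁺] + K1K2/[H⁺]²) = 1/(1 + 10^+1.72 + 10^+0.35) = 0.01795
DIC = [CO2*]/α₀ = 3.556×10^-5 / 0.01795 = 1.982 mmol/kg
[CO3²⁻] = α₂·DIC; α₂ = 0.04018, so [CO3²⁻] = 0.04018 × 1.982 = 0.0796 mmol/kg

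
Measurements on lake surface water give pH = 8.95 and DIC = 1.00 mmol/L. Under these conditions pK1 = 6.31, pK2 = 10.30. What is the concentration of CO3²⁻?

α₂ = 1 / (1 + [H⁺]/K2 + [H⁺]²/(K1K2)) = 1 / (1 + 10^+1.35 + 10^-1.29)
   = 1 / (1 + 22.387 + 0.051286) = 1/23.438 = 0.04266
[CO3²⁻] = α₂ × DIC = 0.04266 × 1.00 = 0.0427 mmol/L

[CO3²⁻] = 0.0427 mmol/L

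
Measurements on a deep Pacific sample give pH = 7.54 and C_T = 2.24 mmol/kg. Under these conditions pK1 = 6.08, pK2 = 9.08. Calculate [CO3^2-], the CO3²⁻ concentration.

[CO3²⁻] = 0.0607 mmol/kg

α₂ = 1 / (1 + [H⁺]/K2 + [H⁺]²/(K1K2)) = 1 / (1 + 10^+1.54 + 10^+0.08)
   = 1 / (1 + 34.674 + 1.2023) = 1/36.876 = 0.02712
[CO3²⁻] = α₂ × DIC = 0.02712 × 2.24 = 0.0607 mmol/kg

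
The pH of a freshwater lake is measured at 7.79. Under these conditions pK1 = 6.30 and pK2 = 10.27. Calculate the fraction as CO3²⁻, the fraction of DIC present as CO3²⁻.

α₂ = 0.00320

α₂ = 1 / (1 + [H⁺]/K2 + [H⁺]²/(K1K2)) = 1 / (1 + 10^+2.48 + 10^+0.99)
   = 1 / (1 + 302.00 + 9.7724) = 1/312.77 = 0.003197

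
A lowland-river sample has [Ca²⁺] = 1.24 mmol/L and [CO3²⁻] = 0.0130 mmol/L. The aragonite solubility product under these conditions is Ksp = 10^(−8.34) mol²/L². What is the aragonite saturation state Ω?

Ω = 3.53

Ksp = 10^(−8.34) = 4.571×10^-9
Ω = [Ca²⁺][CO3²⁻]/Ksp = (1.24×10^-3)(0.0130×10^-3) / 4.571×10^-9 = 3.53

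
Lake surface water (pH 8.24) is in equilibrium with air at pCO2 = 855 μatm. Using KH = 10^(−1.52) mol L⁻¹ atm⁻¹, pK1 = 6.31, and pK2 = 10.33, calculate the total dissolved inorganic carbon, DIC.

[CO2*] = KH · pCO2 = 10^(−1.52) × 855×10^-6 = 2.582×10^-5 mol/L
α₀ = 1/(1 + K1/[H⁺] + K1K2/[H⁺]²) = 1/(1 + 10^+1.93 + 10^-0.16) = 0.01152
DIC = [CO2*]/α₀ = 2.582×10^-5 / 0.01152 = 2.24 mmol/L

DIC = 2.24 mmol/L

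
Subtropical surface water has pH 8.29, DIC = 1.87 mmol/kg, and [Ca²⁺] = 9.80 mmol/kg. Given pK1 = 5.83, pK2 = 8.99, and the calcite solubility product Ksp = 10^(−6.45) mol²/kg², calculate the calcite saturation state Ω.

α₂ = 1 / (1 + [H⁺]/K2 + [H⁺]²/(K1K2)) = 1 / (1 + 10^+0.70 + 10^-1.76)
   = 1 / (1 + 5.0119 + 0.017378) = 1/6.0293 = 0.1659
[CO3²⁻] = α₂ × DIC = 0.1659 × 1.87 = 0.3102 mmol/kg
Ksp = 10^(−6.45) = 3.548×10^-7
Ω = [Ca²⁺][CO3²⁻]/Ksp = (9.80×10^-3)(3.102×10^-4) / 3.548×10^-7 = 8.57

Ω = 8.57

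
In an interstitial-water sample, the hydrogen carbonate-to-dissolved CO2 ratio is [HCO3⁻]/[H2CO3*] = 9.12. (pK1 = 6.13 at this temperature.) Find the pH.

pH = 7.09

From K1 = [H⁺][HCO3⁻]/[H2CO3*]:  pH = pK1 + log₁₀([HCO3⁻]/[H2CO3*])
log₁₀(9.12) = +0.960
pH = 6.13 + (+0.960) = 7.09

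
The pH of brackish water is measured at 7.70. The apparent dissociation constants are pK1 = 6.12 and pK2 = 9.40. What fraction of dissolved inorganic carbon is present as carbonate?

α₂ = 1 / (1 + [H⁺]/K2 + [H⁺]²/(K1K2)) = 1 / (1 + 10^+1.70 + 10^+0.12)
   = 1 / (1 + 50.119 + 1.3183) = 1/52.437 = 0.01907

α₂ = 0.0191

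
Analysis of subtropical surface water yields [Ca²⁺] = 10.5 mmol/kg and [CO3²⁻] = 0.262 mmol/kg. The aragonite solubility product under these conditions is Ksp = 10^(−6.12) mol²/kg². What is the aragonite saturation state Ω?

Ω = 3.63

Ksp = 10^(−6.12) = 7.586×10^-7
Ω = [Ca²⁺][CO3²⁻]/Ksp = (10.5×10^-3)(0.262×10^-3) / 7.586×10^-7 = 3.63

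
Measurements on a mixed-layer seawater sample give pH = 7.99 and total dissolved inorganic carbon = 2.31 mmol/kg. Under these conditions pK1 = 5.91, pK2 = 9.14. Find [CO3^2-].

[CO3²⁻] = 0.152 mmol/kg

α₂ = 1 / (1 + [H⁺]/K2 + [H⁺]²/(K1K2)) = 1 / (1 + 10^+1.15 + 10^-0.93)
   = 1 / (1 + 14.125 + 0.11749) = 1/15.243 = 0.06560
[CO3²⁻] = α₂ × DIC = 0.06560 × 2.31 = 0.152 mmol/kg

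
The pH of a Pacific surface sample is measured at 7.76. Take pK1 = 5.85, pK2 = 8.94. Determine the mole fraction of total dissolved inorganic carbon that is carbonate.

α₂ = 0.0613

α₂ = 1 / (1 + [H⁺]/K2 + [H⁺]²/(K1K2)) = 1 / (1 + 10^+1.18 + 10^-0.73)
   = 1 / (1 + 15.136 + 0.18621) = 1/16.322 = 0.06127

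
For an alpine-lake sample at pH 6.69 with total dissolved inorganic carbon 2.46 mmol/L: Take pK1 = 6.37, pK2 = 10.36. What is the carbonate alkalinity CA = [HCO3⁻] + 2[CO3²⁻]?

CA = [HCO3⁻] + 2[CO3²⁻] = (α₁ + 2α₂)·DIC
At pH 6.69: [H⁺]/K1 = 10^-0.32 = 0.47863, K2/[H⁺] = 10^-3.67 = 0.00021380
α₁ = 1/(1 + 0.47863 + 0.00021380) = 1/1.4788 = 0.6762; α₂ = α₁·K2/[H⁺] = 0.0001446
α₁ + 2α₂ = 0.6765
CA = 0.6765 × 2.46 = 1.66 mmol/L

CA = 1.66 mmol/L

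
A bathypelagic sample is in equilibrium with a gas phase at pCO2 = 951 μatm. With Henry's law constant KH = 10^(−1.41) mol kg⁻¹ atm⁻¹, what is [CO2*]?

KH = 10^(−1.41) = 3.890×10^-2 mol kg⁻¹ atm⁻¹
[CO2*] = KH · pCO2 = 3.890×10^-2 × 951×10^-6 atm = 3.70×10^-5 mol/kg

[CO2*] = 37.0 μmol/kg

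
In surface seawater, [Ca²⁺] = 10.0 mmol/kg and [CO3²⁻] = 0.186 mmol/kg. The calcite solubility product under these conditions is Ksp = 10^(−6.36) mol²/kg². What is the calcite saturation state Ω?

Ksp = 10^(−6.36) = 4.365×10^-7
Ω = [Ca²⁺][CO3²⁻]/Ksp = (10.0×10^-3)(0.186×10^-3) / 4.365×10^-7 = 4.26

Ω = 4.26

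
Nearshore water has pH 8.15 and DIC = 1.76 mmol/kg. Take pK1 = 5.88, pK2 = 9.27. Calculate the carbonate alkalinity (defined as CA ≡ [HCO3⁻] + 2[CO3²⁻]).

CA = [HCO3⁻] + 2[CO3²⁻] = (α₁ + 2α₂)·DIC
At pH 8.15: [H⁺]/K1 = 10^-2.27 = 0.0053703, K2/[H⁺] = 10^-1.12 = 0.075858
α₁ = 1/(1 + 0.0053703 + 0.075858) = 1/1.0812 = 0.9249; α₂ = α₁·K2/[H⁺] = 0.07016
α₁ + 2α₂ = 1.0652
CA = 1.0652 × 1.76 = 1.87 mmol/kg

CA = 1.87 mmol/kg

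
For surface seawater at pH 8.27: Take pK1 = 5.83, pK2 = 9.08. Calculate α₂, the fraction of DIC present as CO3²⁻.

α₂ = 0.134

α₂ = 1 / (1 + [H⁺]/K2 + [H⁺]²/(K1K2)) = 1 / (1 + 10^+0.81 + 10^-1.63)
   = 1 / (1 + 6.4565 + 0.023442) = 1/7.4800 = 0.1337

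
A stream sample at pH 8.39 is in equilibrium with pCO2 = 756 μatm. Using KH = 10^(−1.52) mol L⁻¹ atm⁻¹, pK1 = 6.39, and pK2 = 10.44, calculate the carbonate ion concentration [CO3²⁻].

[CO2*] = KH · pCO2 = 10^(−1.52) × 756×10^-6 = 2.283×10^-5 mol/L
α₀ = 1/(1 + K1/[H⁺] + K1K2/[H⁺]²) = 1/(1 + 10^+2.00 + 10^-0.05) = 0.009814
DIC = [CO2*]/α₀ = 2.283×10^-5 / 0.009814 = 2.326 mmol/L
[CO3²⁻] = α₂·DIC; α₂ = 0.008747, so [CO3²⁻] = 0.008747 × 2.326 = 0.0203 mmol/L

[CO3²⁻] = 0.0203 mmol/L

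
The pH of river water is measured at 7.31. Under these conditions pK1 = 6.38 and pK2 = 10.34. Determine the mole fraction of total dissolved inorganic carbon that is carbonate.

α₂ = 0.000834

α₂ = 1 / (1 + [H⁺]/K2 + [H⁺]²/(K1K2)) = 1 / (1 + 10^+3.03 + 10^+2.10)
   = 1 / (1 + 1071.5 + 125.89) = 1/1198.4 = 0.0008344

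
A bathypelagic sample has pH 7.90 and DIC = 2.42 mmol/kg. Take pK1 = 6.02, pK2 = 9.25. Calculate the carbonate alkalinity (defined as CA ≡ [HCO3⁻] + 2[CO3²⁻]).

CA = 2.49 mmol/kg

CA = [HCO3⁻] + 2[CO3²⁻] = (α₁ + 2α₂)·DIC
At pH 7.90: [H⁺]/K1 = 10^-1.88 = 0.013183, K2/[H⁺] = 10^-1.35 = 0.044668
α₁ = 1/(1 + 0.013183 + 0.044668) = 1/1.0579 = 0.9453; α₂ = α₁·K2/[H⁺] = 0.04223
α₁ + 2α₂ = 1.0298
CA = 1.0298 × 2.42 = 2.49 mmol/kg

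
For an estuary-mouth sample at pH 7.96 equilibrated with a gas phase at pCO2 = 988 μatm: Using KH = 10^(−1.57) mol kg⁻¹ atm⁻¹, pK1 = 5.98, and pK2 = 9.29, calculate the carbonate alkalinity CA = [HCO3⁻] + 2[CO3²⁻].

CA = 2.78 mmol/kg

[CO2*] = KH · pCO2 = 10^(−1.57) × 988×10^-6 = 2.659×10^-5 mol/kg
α₀ = 1/(1 + K1/[H⁺] + K1K2/[H⁺]²) = 1/(1 + 10^+1.98 + 10^+0.65) = 0.009904
DIC = [CO2*]/α₀ = 2.659×10^-5 / 0.009904 = 2.685 mmol/kg
CA = (α₁ + 2α₂)·DIC = (0.9459 + 2×0.04424) × 2.685 = 2.78 mmol/kg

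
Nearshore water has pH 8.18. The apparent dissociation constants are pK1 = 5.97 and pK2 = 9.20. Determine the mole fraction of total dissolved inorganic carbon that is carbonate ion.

α₂ = 0.0867

α₂ = 1 / (1 + [H⁺]/K2 + [H⁺]²/(K1K2)) = 1 / (1 + 10^+1.02 + 10^-1.19)
   = 1 / (1 + 10.471 + 0.064565) = 1/11.536 = 0.08669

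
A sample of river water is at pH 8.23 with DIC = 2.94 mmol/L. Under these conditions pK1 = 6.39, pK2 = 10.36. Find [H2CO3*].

α₀ = 1 / (1 + K1/[H⁺] + K1K2/[H⁺]²) = 1 / (1 + 10^+1.84 + 10^-0.29)
   = 1 / (1 + 69.183 + 0.51286) = 1/70.696 = 0.01415
[CO2*] = α₀ × DIC = 0.01415 × 2.94 = 0.0416 mmol/L

[CO2*] = 0.0416 mmol/L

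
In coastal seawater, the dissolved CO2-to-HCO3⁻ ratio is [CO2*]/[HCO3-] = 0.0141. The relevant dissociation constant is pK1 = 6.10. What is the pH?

From K1 = [H⁺][HCO3-]/[CO2*]:  pH = pK1 − log₁₀([CO2*]/[HCO3-])
log₁₀(0.0141) = -1.851
pH = 6.10 − (-1.851) = 7.95

pH = 7.95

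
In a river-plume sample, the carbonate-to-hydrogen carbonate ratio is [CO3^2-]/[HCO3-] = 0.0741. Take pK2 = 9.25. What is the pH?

pH = 8.12

From K2 = [H⁺][CO3^2-]/[HCO3-]:  pH = pK2 + log₁₀([CO3^2-]/[HCO3-])
log₁₀(0.0741) = -1.130
pH = 9.25 + (-1.130) = 8.12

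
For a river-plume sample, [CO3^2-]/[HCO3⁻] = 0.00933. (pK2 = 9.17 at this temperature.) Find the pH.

From K2 = [H⁺][CO3^2-]/[HCO3⁻]:  pH = pK2 + log₁₀([CO3^2-]/[HCO3⁻])
log₁₀(0.00933) = -2.030
pH = 9.17 + (-2.030) = 7.14

pH = 7.14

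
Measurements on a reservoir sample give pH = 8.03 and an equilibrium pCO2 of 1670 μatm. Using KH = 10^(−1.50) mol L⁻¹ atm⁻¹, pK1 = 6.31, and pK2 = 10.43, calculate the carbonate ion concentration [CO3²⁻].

[CO2*] = KH · pCO2 = 10^(−1.50) × 1670×10^-6 = 5.281×10^-5 mol/L
α₀ = 1/(1 + K1/[H⁺] + K1K2/[H⁺]²) = 1/(1 + 10^+1.72 + 10^-0.68) = 0.01863
DIC = [CO2*]/α₀ = 5.281×10^-5 / 0.01863 = 2.835 mmol/L
[CO3²⁻] = α₂·DIC; α₂ = 0.003891, so [CO3²⁻] = 0.003891 × 2.835 = 0.0110 mmol/L = 11.0 μmol/L

[CO3²⁻] = 11.0 μmol/L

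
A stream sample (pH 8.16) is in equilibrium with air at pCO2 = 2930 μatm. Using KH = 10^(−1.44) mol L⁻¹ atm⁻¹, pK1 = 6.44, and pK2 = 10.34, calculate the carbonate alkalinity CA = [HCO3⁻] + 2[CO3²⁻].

[CO2*] = KH · pCO2 = 10^(−1.44) × 2930×10^-6 = 1.064×10^-4 mol/L
α₀ = 1/(1 + K1/[H⁺] + K1K2/[H⁺]²) = 1/(1 + 10^+1.72 + 10^-0.46) = 0.01858
DIC = [CO2*]/α₀ = 1.064×10^-4 / 0.01858 = 5.726 mmol/L
CA = (α₁ + 2α₂)·DIC = (0.9750 + 2×0.006442) × 5.726 = 5.66 mmol/L

CA = 5.66 mmol/L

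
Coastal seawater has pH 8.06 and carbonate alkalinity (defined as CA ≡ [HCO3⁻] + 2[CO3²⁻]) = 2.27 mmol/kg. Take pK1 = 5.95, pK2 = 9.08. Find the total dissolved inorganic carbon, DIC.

CA = [HCO3⁻] + 2[CO3²⁻] = (α₁ + 2α₂)·DIC
At pH 8.06: [H⁺]/K1 = 10^-2.11 = 0.0077625, K2/[H⁺] = 10^-1.02 = 0.095499
α₁ = 1/(1 + 0.0077625 + 0.095499) = 1/1.1033 = 0.9064; α₂ = α₁·K2/[H⁺] = 0.08656
α₁ + 2α₂ = 1.0795
DIC = CA / (α₁ + 2α₂) = 2.27 / 1.0795 = 2.10 mmol/kg

DIC = 2.10 mmol/kg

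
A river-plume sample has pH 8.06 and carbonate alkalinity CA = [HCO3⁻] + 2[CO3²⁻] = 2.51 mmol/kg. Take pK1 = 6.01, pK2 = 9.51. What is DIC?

DIC = 2.45 mmol/kg

CA = [HCO3⁻] + 2[CO3²⁻] = (α₁ + 2α₂)·DIC
At pH 8.06: [H⁺]/K1 = 10^-2.05 = 0.0089125, K2/[H⁺] = 10^-1.45 = 0.035481
α₁ = 1/(1 + 0.0089125 + 0.035481) = 1/1.0444 = 0.9575; α₂ = α₁·K2/[H⁺] = 0.03397
α₁ + 2α₂ = 1.0254
DIC = CA / (α₁ + 2α₂) = 2.51 / 1.0254 = 2.45 mmol/kg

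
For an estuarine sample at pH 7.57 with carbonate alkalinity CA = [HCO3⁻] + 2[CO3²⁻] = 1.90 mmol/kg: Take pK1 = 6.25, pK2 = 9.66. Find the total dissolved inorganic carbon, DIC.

DIC = 1.97 mmol/kg

CA = [HCO3⁻] + 2[CO3²⁻] = (α₁ + 2α₂)·DIC
At pH 7.57: [H⁺]/K1 = 10^-1.32 = 0.047863, K2/[H⁺] = 10^-2.09 = 0.0081283
α₁ = 1/(1 + 0.047863 + 0.0081283) = 1/1.0560 = 0.9470; α₂ = α₁·K2/[H⁺] = 0.007697
α₁ + 2α₂ = 0.9624
DIC = CA / (α₁ + 2α₂) = 1.90 / 0.9624 = 1.97 mmol/kg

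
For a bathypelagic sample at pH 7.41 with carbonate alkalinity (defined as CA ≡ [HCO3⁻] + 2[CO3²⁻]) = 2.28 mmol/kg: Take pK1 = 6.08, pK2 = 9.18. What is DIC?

DIC = 2.35 mmol/kg

CA = [HCO3⁻] + 2[CO3²⁻] = (α₁ + 2α₂)·DIC
At pH 7.41: [H⁺]/K1 = 10^-1.33 = 0.046774, K2/[H⁺] = 10^-1.77 = 0.016982
α₁ = 1/(1 + 0.046774 + 0.016982) = 1/1.0638 = 0.9401; α₂ = α₁·K2/[H⁺] = 0.01596
α₁ + 2α₂ = 0.9720
DIC = CA / (α₁ + 2α₂) = 2.28 / 0.9720 = 2.35 mmol/kg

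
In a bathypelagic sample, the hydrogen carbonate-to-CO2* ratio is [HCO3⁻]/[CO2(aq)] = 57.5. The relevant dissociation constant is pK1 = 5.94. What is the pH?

From K1 = [H⁺][HCO3⁻]/[CO2(aq)]:  pH = pK1 + log₁₀([HCO3⁻]/[CO2(aq)])
log₁₀(57.5) = +1.760
pH = 5.94 + (+1.760) = 7.70

pH = 7.70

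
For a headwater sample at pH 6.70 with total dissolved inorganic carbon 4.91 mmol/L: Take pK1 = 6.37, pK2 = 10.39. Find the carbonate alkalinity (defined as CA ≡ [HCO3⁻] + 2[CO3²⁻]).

CA = [HCO3⁻] + 2[CO3²⁻] = (α₁ + 2α₂)·DIC
At pH 6.70: [H⁺]/K1 = 10^-0.33 = 0.46774, K2/[H⁺] = 10^-3.69 = 0.00020417
α₁ = 1/(1 + 0.46774 + 0.00020417) = 1/1.4679 = 0.6812; α₂ = α₁·K2/[H⁺] = 0.0001391
α₁ + 2α₂ = 0.6815
CA = 0.6815 × 4.91 = 3.35 mmol/L

CA = 3.35 mmol/L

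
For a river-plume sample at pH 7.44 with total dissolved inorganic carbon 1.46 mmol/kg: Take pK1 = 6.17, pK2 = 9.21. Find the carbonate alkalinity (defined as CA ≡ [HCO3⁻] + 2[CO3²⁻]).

CA = 1.41 mmol/kg

CA = [HCO3⁻] + 2[CO3²⁻] = (α₁ + 2α₂)·DIC
At pH 7.44: [H⁺]/K1 = 10^-1.27 = 0.053703, K2/[H⁺] = 10^-1.77 = 0.016982
α₁ = 1/(1 + 0.053703 + 0.016982) = 1/1.0707 = 0.9340; α₂ = α₁·K2/[H⁺] = 0.01586
α₁ + 2α₂ = 0.9657
CA = 0.9657 × 1.46 = 1.41 mmol/kg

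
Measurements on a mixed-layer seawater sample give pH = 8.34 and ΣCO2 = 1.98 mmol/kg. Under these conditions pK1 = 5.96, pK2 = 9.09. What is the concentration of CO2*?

α₀ = 1 / (1 + K1/[H⁺] + K1K2/[H⁺]²) = 1 / (1 + 10^+2.38 + 10^+1.63)
   = 1 / (1 + 239.88 + 42.658) = 1/283.54 = 0.003527
[CO2*] = α₀ × DIC = 0.003527 × 1.98 = 0.00698 mmol/kg = 6.98 μmol/kg

[CO2*] = 6.98 μmol/kg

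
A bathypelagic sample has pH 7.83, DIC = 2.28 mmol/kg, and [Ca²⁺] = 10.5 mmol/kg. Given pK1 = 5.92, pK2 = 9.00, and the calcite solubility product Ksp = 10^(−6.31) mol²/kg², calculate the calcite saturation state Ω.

Ω = 3.06

α₂ = 1 / (1 + [H⁺]/K2 + [H⁺]²/(K1K2)) = 1 / (1 + 10^+1.17 + 10^-0.74)
   = 1 / (1 + 14.791 + 0.18197) = 1/15.973 = 0.06261
[CO3²⁻] = α₂ × DIC = 0.06261 × 2.28 = 0.1427 mmol/kg
Ksp = 10^(−6.31) = 4.898×10^-7
Ω = [Ca²⁺][CO3²⁻]/Ksp = (10.5×10^-3)(1.427×10^-4) / 4.898×10^-7 = 3.06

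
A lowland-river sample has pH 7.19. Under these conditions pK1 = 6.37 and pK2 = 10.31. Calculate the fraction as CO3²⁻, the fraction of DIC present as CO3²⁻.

α₂ = 0.000658

α₂ = 1 / (1 + [H⁺]/K2 + [H⁺]²/(K1K2)) = 1 / (1 + 10^+3.12 + 10^+2.30)
   = 1 / (1 + 1318.3 + 199.53) = 1/1518.8 = 0.0006584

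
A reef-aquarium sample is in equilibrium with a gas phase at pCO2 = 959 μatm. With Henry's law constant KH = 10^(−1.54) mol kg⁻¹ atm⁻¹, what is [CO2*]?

KH = 10^(−1.54) = 2.884×10^-2 mol kg⁻¹ atm⁻¹
[CO2*] = KH · pCO2 = 2.884×10^-2 × 959×10^-6 atm = 2.77×10^-5 mol/kg

[CO2*] = 27.7 μmol/kg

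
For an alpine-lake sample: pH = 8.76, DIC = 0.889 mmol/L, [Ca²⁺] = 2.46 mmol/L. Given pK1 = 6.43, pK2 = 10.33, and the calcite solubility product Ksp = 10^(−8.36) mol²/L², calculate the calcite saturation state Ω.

α₂ = 1 / (1 + [H⁺]/K2 + [H⁺]²/(K1K2)) = 1 / (1 + 10^+1.57 + 10^-0.76)
   = 1 / (1 + 37.154 + 0.17378) = 1/38.327 = 0.02609
[CO3²⁻] = α₂ × DIC = 0.02609 × 0.889 = 0.02319 mmol/L
Ksp = 10^(−8.36) = 4.365×10^-9
Ω = [Ca²⁺][CO3²⁻]/Ksp = (2.46×10^-3)(2.319×10^-5) / 4.365×10^-9 = 13.1

Ω = 13.1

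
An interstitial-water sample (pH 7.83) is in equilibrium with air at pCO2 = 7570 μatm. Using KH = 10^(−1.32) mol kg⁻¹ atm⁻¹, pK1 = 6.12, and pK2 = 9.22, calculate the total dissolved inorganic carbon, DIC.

[CO2*] = KH · pCO2 = 10^(−1.32) × 7570×10^-6 = 3.623×10^-4 mol/kg
α₀ = 1/(1 + K1/[H⁺] + K1K2/[H⁺]²) = 1/(1 + 10^+1.71 + 10^+0.32) = 0.01839
DIC = [CO2*]/α₀ = 3.623×10^-4 / 0.01839 = 19.7 mmol/kg

DIC = 19.7 mmol/kg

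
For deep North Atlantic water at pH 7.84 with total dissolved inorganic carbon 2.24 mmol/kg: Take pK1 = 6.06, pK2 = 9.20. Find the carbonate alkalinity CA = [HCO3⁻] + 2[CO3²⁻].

CA = [HCO3⁻] + 2[CO3²⁻] = (α₁ + 2α₂)·DIC
At pH 7.84: [H⁺]/K1 = 10^-1.78 = 0.016596, K2/[H⁺] = 10^-1.36 = 0.043652
α₁ = 1/(1 + 0.016596 + 0.043652) = 1/1.0602 = 0.9432; α₂ = α₁·K2/[H⁺] = 0.04117
α₁ + 2α₂ = 1.0255
CA = 1.0255 × 2.24 = 2.30 mmol/kg

CA = 2.30 mmol/kg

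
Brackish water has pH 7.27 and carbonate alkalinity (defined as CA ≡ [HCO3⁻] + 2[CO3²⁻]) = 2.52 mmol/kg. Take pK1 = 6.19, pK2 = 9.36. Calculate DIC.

CA = [HCO3⁻] + 2[CO3²⁻] = (α₁ + 2α₂)·DIC
At pH 7.27: [H⁺]/K1 = 10^-1.08 = 0.083176, K2/[H⁺] = 10^-2.09 = 0.0081283
α₁ = 1/(1 + 0.083176 + 0.0081283) = 1/1.0913 = 0.9163; α₂ = α₁·K2/[H⁺] = 0.007448
α₁ + 2α₂ = 0.9312
DIC = CA / (α₁ + 2α₂) = 2.52 / 0.9312 = 2.71 mmol/kg

DIC = 2.71 mmol/kg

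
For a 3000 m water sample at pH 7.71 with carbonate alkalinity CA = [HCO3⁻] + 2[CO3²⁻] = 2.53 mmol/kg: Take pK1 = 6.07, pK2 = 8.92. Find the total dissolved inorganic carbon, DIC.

DIC = 2.44 mmol/kg

CA = [HCO3⁻] + 2[CO3²⁻] = (α₁ + 2α₂)·DIC
At pH 7.71: [H⁺]/K1 = 10^-1.64 = 0.022909, K2/[H⁺] = 10^-1.21 = 0.061660
α₁ = 1/(1 + 0.022909 + 0.061660) = 1/1.0846 = 0.9220; α₂ = α₁·K2/[H⁺] = 0.05685
α₁ + 2α₂ = 1.0357
DIC = CA / (α₁ + 2α₂) = 2.53 / 1.0357 = 2.44 mmol/kg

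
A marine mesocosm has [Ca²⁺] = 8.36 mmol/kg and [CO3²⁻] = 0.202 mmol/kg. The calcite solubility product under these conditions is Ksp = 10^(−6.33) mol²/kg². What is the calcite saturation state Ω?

Ω = 3.61

Ksp = 10^(−6.33) = 4.677×10^-7
Ω = [Ca²⁺][CO3²⁻]/Ksp = (8.36×10^-3)(0.202×10^-3) / 4.677×10^-7 = 3.61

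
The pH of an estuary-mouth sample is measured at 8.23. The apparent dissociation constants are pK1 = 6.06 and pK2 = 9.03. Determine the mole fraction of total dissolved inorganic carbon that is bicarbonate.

α₁ = 0.858

α₁ = 1 / (1 + [H⁺]/K1 + K2/[H⁺]) = 1 / (1 + 10^-2.17 + 10^-0.80)
   = 1 / (1 + 0.0067608 + 0.15849) = 1/1.1653 = 0.8582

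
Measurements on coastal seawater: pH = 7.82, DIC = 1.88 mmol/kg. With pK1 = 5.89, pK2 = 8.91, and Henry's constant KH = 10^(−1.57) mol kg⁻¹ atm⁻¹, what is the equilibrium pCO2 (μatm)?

α₀ = 1 / (1 + K1/[H⁺] + K1K2/[H⁺]²) = 1 / (1 + 10^+1.93 + 10^+0.84)
   = 1 / (1 + 85.114 + 6.9183) = 1/93.032 = 0.01075
[CO2*] = α₀ × DIC = 0.01075 × 1.88 = 0.02021 mmol/kg
pCO2 = [CO2*]/KH = 2.021×10^-5 / 2.692×10^-2 = 751 μatm

pCO2 = 751 μatm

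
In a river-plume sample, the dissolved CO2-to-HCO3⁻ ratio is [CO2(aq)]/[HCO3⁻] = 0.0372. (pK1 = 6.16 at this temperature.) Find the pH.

From K1 = [H⁺][HCO3⁻]/[CO2(aq)]:  pH = pK1 − log₁₀([CO2(aq)]/[HCO3⁻])
log₁₀(0.0372) = -1.429
pH = 6.16 − (-1.429) = 7.59

pH = 7.59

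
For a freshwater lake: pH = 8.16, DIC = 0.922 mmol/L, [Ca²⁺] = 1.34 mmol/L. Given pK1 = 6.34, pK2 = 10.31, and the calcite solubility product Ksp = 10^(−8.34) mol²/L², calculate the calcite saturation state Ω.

Ω = 1.87

α₂ = 1 / (1 + [H⁺]/K2 + [H⁺]²/(K1K2)) = 1 / (1 + 10^+2.15 + 10^+0.33)
   = 1 / (1 + 141.25 + 2.1380) = 1/144.39 = 0.006926
[CO3²⁻] = α₂ × DIC = 0.006926 × 0.922 = 0.006385 mmol/L = 6.385 μmol/L
Ksp = 10^(−8.34) = 4.571×10^-9
Ω = [Ca²⁺][CO3²⁻]/Ksp = (1.34×10^-3)(6.385×10^-6) / 4.571×10^-9 = 1.87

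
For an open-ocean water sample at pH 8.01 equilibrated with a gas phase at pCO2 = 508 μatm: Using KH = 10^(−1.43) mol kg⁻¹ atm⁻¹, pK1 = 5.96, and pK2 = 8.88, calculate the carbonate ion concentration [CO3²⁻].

[CO3²⁻] = 0.286 mmol/kg

[CO2*] = KH · pCO2 = 10^(−1.43) × 508×10^-6 = 1.887×10^-5 mol/kg
α₀ = 1/(1 + K1/[H⁺] + K1K2/[H⁺]²) = 1/(1 + 10^+2.05 + 10^+1.18) = 0.007792
DIC = [CO2*]/α₀ = 1.887×10^-5 / 0.007792 = 2.422 mmol/kg
[CO3²⁻] = α₂·DIC; α₂ = 0.1179, so [CO3²⁻] = 0.1179 × 2.422 = 0.286 mmol/kg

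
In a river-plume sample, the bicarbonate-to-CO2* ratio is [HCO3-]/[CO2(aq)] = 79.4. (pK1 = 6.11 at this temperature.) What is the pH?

pH = 8.01

From K1 = [H⁺][HCO3-]/[CO2(aq)]:  pH = pK1 + log₁₀([HCO3-]/[CO2(aq)])
log₁₀(79.4) = +1.900
pH = 6.11 + (+1.900) = 8.01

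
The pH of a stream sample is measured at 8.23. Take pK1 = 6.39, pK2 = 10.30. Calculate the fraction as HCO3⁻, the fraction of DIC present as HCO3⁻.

α₁ = 1 / (1 + [H⁺]/K1 + K2/[H⁺]) = 1 / (1 + 10^-1.84 + 10^-2.07)
   = 1 / (1 + 0.014454 + 0.0085114) = 1/1.0230 = 0.9775

α₁ = 0.978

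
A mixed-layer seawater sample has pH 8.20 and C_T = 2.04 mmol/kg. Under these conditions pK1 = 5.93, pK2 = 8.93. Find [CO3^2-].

[CO3²⁻] = 0.319 mmol/kg

α₂ = 1 / (1 + [H⁺]/K2 + [H⁺]²/(K1K2)) = 1 / (1 + 10^+0.73 + 10^-1.54)
   = 1 / (1 + 5.3703 + 0.028840) = 1/6.3992 = 0.1563
[CO3²⁻] = α₂ × DIC = 0.1563 × 2.04 = 0.319 mmol/kg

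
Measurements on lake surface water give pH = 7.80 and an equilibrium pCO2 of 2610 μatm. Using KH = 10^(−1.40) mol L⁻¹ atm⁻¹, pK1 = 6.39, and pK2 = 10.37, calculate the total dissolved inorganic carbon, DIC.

DIC = 2.78 mmol/L

[CO2*] = KH · pCO2 = 10^(−1.40) × 2610×10^-6 = 1.039×10^-4 mol/L
α₀ = 1/(1 + K1/[H⁺] + K1K2/[H⁺]²) = 1/(1 + 10^+1.41 + 10^-1.16) = 0.03735
DIC = [CO2*]/α₀ = 1.039×10^-4 / 0.03735 = 2.78 mmol/L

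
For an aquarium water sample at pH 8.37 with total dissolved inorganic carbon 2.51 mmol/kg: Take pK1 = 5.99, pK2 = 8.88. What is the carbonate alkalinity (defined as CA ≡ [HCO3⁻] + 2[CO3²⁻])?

CA = 3.09 mmol/kg

CA = [HCO3⁻] + 2[CO3²⁻] = (α₁ + 2α₂)·DIC
At pH 8.37: [H⁺]/K1 = 10^-2.38 = 0.0041687, K2/[H⁺] = 10^-0.51 = 0.30903
α₁ = 1/(1 + 0.0041687 + 0.30903) = 1/1.3132 = 0.7615; α₂ = α₁·K2/[H⁺] = 0.2353
α₁ + 2α₂ = 1.2322
CA = 1.2322 × 2.51 = 3.09 mmol/kg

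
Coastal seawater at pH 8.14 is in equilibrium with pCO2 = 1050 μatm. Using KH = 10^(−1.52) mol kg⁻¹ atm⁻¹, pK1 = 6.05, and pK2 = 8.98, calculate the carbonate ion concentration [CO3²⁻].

[CO2*] = KH · pCO2 = 10^(−1.52) × 1050×10^-6 = 3.171×10^-5 mol/kg
α₀ = 1/(1 + K1/[H⁺] + K1K2/[H⁺]²) = 1/(1 + 10^+2.09 + 10^+1.25) = 0.007052
DIC = [CO2*]/α₀ = 3.171×10^-5 / 0.007052 = 4.497 mmol/kg
[CO3²⁻] = α₂·DIC; α₂ = 0.1254, so [CO3²⁻] = 0.1254 × 4.497 = 0.564 mmol/kg

[CO3²⁻] = 0.564 mmol/kg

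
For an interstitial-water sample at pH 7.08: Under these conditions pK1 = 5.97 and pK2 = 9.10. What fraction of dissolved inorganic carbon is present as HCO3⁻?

α₁ = 1 / (1 + [H⁺]/K1 + K2/[H⁺]) = 1 / (1 + 10^-1.11 + 10^-2.02)
   = 1 / (1 + 0.077625 + 0.0095499) = 1/1.0872 = 0.9198

α₁ = 0.920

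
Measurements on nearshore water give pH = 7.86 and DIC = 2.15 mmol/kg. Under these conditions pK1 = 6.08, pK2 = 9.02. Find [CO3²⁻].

α₂ = 1 / (1 + [H⁺]/K2 + [H⁺]²/(K1K2)) = 1 / (1 + 10^+1.16 + 10^-0.62)
   = 1 / (1 + 14.454 + 0.23988) = 1/15.694 = 0.06372
[CO3²⁻] = α₂ × DIC = 0.06372 × 2.15 = 0.137 mmol/kg

[CO3²⁻] = 0.137 mmol/kg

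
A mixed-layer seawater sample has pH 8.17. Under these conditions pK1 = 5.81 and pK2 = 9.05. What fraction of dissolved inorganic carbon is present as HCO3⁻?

α₁ = 1 / (1 + [H⁺]/K1 + K2/[H⁺]) = 1 / (1 + 10^-2.36 + 10^-0.88)
   = 1 / (1 + 0.0043652 + 0.13183) = 1/1.1362 = 0.8801

α₁ = 0.880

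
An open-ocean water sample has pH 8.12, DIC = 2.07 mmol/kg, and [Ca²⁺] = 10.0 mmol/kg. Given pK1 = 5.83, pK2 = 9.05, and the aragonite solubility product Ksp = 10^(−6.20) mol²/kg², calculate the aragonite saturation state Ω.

α₂ = 1 / (1 + [H⁺]/K2 + [H⁺]²/(K1K2)) = 1 / (1 + 10^+0.93 + 10^-1.36)
   = 1 / (1 + 8.5114 + 0.043652) = 1/9.5550 = 0.1047
[CO3²⁻] = α₂ × DIC = 0.1047 × 2.07 = 0.2166 mmol/kg
Ksp = 10^(−6.20) = 6.310×10^-7
Ω = [Ca²⁺][CO3²⁻]/Ksp = (10.0×10^-3)(2.166×10^-4) / 6.310×10^-7 = 3.43

Ω = 3.43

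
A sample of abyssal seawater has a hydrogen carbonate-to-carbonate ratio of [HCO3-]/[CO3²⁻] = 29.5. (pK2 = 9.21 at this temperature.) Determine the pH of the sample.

From K2 = [H⁺][CO3²⁻]/[HCO3-]:  pH = pK2 − log₁₀([HCO3-]/[CO3²⁻])
log₁₀(29.5) = +1.470
pH = 9.21 − (+1.470) = 7.74

pH = 7.74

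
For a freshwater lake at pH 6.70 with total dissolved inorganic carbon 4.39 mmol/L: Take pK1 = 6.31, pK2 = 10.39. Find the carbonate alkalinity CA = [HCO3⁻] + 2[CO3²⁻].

CA = 3.12 mmol/L

CA = [HCO3⁻] + 2[CO3²⁻] = (α₁ + 2α₂)·DIC
At pH 6.70: [H⁺]/K1 = 10^-0.39 = 0.40738, K2/[H⁺] = 10^-3.69 = 0.00020417
α₁ = 1/(1 + 0.40738 + 0.00020417) = 1/1.4076 = 0.7104; α₂ = α₁·K2/[H⁺] = 0.0001451
α₁ + 2α₂ = 0.7107
CA = 0.7107 × 4.39 = 3.12 mmol/L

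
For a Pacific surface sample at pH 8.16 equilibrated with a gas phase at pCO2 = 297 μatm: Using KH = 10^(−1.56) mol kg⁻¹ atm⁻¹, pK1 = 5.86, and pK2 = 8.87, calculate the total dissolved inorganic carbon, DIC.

DIC = 1.96 mmol/kg

[CO2*] = KH · pCO2 = 10^(−1.56) × 297×10^-6 = 8.180×10^-6 mol/kg
α₀ = 1/(1 + K1/[H⁺] + K1K2/[H⁺]²) = 1/(1 + 10^+2.30 + 10^+1.59) = 0.004177
DIC = [CO2*]/α₀ = 8.180×10^-6 / 0.004177 = 1.96 mmol/kg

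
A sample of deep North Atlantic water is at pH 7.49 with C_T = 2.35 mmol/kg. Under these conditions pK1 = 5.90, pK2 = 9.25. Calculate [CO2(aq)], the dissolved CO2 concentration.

α₀ = 1 / (1 + K1/[H⁺] + K1K2/[H⁺]²) = 1 / (1 + 10^+1.59 + 10^-0.17)
   = 1 / (1 + 38.905 + 0.67608) = 1/40.581 = 0.02464
[CO2*] = α₀ × DIC = 0.02464 × 2.35 = 0.0579 mmol/kg

[CO2*] = 0.0579 mmol/kg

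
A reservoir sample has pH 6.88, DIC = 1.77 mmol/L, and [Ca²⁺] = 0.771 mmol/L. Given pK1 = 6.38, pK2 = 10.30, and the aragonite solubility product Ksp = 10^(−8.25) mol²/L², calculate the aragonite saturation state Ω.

Ω = 0.0701

α₂ = 1 / (1 + [H⁺]/K2 + [H⁺]²/(K1K2)) = 1 / (1 + 10^+3.42 + 10^+2.92)
   = 1 / (1 + 2630.3 + 831.76) = 1/3463.0 = 0.0002888
[CO3²⁻] = α₂ × DIC = 0.0002888 × 1.77 = 0.0005111 mmol/L = 0.5111 μmol/L
Ksp = 10^(−8.25) = 5.623×10^-9
Ω = [Ca²⁺][CO3²⁻]/Ksp = (0.771×10^-3)(5.111×10^-7) / 5.623×10^-9 = 0.0701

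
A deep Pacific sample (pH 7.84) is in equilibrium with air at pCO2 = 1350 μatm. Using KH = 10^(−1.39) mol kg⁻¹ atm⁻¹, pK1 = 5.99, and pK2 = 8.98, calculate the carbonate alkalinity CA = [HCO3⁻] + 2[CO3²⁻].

CA = 4.46 mmol/kg

[CO2*] = KH · pCO2 = 10^(−1.39) × 1350×10^-6 = 5.500×10^-5 mol/kg
α₀ = 1/(1 + K1/[H⁺] + K1K2/[H⁺]²) = 1/(1 + 10^+1.85 + 10^+0.71) = 0.01300
DIC = [CO2*]/α₀ = 5.500×10^-5 / 0.01300 = 4.230 mmol/kg
CA = (α₁ + 2α₂)·DIC = (0.9203 + 2×0.06667) × 4.230 = 4.46 mmol/kg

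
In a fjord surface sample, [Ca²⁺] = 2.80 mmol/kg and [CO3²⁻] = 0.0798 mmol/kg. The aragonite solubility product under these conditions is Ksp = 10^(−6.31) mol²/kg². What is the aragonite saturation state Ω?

Ksp = 10^(−6.31) = 4.898×10^-7
Ω = [Ca²⁺][CO3²⁻]/Ksp = (2.80×10^-3)(0.0798×10^-3) / 4.898×10^-7 = 0.456

Ω = 0.456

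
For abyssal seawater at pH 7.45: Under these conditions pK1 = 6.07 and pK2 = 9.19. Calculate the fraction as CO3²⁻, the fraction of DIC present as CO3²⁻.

α₂ = 0.0172

α₂ = 1 / (1 + [H⁺]/K2 + [H⁺]²/(K1K2)) = 1 / (1 + 10^+1.74 + 10^+0.36)
   = 1 / (1 + 54.954 + 2.2909) = 1/58.245 = 0.01717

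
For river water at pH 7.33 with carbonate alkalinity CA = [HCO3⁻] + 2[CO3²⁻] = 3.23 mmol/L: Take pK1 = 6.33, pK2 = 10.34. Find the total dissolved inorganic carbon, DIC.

CA = [HCO3⁻] + 2[CO3²⁻] = (α₁ + 2α₂)·DIC
At pH 7.33: [H⁺]/K1 = 10^-1.00 = 0.10000, K2/[H⁺] = 10^-3.01 = 0.00097724
α₁ = 1/(1 + 0.10000 + 0.00097724) = 1/1.1010 = 0.9083; α₂ = α₁·K2/[H⁺] = 0.0008876
α₁ + 2α₂ = 0.9101
DIC = CA / (α₁ + 2α₂) = 3.23 / 0.9101 = 3.55 mmol/L

DIC = 3.55 mmol/L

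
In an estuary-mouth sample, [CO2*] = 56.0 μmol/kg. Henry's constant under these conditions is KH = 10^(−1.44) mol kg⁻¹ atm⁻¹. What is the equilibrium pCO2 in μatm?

KH = 10^(−1.44) = 3.631×10^-2 mol kg⁻¹ atm⁻¹
pCO2 = [CO2*]/KH = 56.0×10^-6 / 3.631×10^-2 = 1.54×10^-3 atm = 1540 μatm

pCO2 = 1540 μatm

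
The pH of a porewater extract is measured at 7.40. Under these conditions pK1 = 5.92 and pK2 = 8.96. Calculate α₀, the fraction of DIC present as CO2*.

α₀ = 0.0312

α₀ = 1 / (1 + K1/[H⁺] + K1K2/[H⁺]²) = 1 / (1 + 10^+1.48 + 10^-0.08)
   = 1 / (1 + 30.200 + 0.83176) = 1/32.031 = 0.03122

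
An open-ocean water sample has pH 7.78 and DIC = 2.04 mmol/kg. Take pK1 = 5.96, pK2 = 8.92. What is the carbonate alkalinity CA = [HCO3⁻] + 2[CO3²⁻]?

CA = 2.15 mmol/kg

CA = [HCO3⁻] + 2[CO3²⁻] = (α₁ + 2α₂)·DIC
At pH 7.78: [H⁺]/K1 = 10^-1.82 = 0.015136, K2/[H⁺] = 10^-1.14 = 0.072444
α₁ = 1/(1 + 0.015136 + 0.072444) = 1/1.0876 = 0.9195; α₂ = α₁·K2/[H⁺] = 0.06661
α₁ + 2α₂ = 1.0527
CA = 1.0527 × 2.04 = 2.15 mmol/kg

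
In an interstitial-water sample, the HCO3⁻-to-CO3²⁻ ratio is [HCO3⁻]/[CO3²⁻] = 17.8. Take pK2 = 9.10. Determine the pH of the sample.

From K2 = [H⁺][CO3²⁻]/[HCO3⁻]:  pH = pK2 − log₁₀([HCO3⁻]/[CO3²⁻])
log₁₀(17.8) = +1.250
pH = 9.10 − (+1.250) = 7.85

pH = 7.85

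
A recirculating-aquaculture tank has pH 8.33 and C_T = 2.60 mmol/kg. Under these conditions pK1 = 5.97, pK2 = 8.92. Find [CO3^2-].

α₂ = 1 / (1 + [H⁺]/K2 + [H⁺]²/(K1K2)) = 1 / (1 + 10^+0.59 + 10^-1.77)
   = 1 / (1 + 3.8905 + 0.016982) = 1/4.9074 = 0.2038
[CO3²⁻] = α₂ × DIC = 0.2038 × 2.60 = 0.530 mmol/kg

[CO3²⁻] = 0.530 mmol/kg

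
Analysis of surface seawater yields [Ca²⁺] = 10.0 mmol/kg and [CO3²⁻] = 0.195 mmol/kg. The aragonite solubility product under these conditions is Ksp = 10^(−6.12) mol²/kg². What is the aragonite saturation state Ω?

Ω = 2.57

Ksp = 10^(−6.12) = 7.586×10^-7
Ω = [Ca²⁺][CO3²⁻]/Ksp = (10.0×10^-3)(0.195×10^-3) / 7.586×10^-7 = 2.57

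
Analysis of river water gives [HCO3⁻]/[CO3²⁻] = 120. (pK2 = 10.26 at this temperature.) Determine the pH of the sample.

pH = 8.18

From K2 = [H⁺][CO3²⁻]/[HCO3⁻]:  pH = pK2 − log₁₀([HCO3⁻]/[CO3²⁻])
log₁₀(120) = +2.079
pH = 10.26 − (+2.079) = 8.18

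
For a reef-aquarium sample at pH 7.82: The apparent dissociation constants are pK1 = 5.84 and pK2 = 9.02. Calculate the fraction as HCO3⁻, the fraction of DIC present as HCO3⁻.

α₁ = 0.931

α₁ = 1 / (1 + [H⁺]/K1 + K2/[H⁺]) = 1 / (1 + 10^-1.98 + 10^-1.20)
   = 1 / (1 + 0.010471 + 0.063096) = 1/1.0736 = 0.9315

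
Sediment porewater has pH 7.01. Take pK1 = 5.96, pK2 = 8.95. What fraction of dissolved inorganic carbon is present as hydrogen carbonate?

α₁ = 1 / (1 + [H⁺]/K1 + K2/[H⁺]) = 1 / (1 + 10^-1.05 + 10^-1.94)
   = 1 / (1 + 0.089125 + 0.011482) = 1/1.1006 = 0.9086

α₁ = 0.909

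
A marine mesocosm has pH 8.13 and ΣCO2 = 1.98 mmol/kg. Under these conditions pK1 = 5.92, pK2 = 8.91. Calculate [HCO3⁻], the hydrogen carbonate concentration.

α₁ = 1 / (1 + [H⁺]/K1 + K2/[H⁺]) = 1 / (1 + 10^-2.21 + 10^-0.78)
   = 1 / (1 + 0.0061660 + 0.16596) = 1/1.1721 = 0.8532
[HCO3⁻] = α₁ × DIC = 0.8532 × 1.98 = 1.69 mmol/kg

[HCO3⁻] = 1.69 mmol/kg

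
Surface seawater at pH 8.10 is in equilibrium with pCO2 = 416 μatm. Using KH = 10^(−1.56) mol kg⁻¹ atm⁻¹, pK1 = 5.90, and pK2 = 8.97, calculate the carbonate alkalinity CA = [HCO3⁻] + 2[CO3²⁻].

[CO2*] = KH · pCO2 = 10^(−1.56) × 416×10^-6 = 1.146×10^-5 mol/kg
α₀ = 1/(1 + K1/[H⁺] + K1K2/[H⁺]²) = 1/(1 + 10^+2.20 + 10^+1.33) = 0.005529
DIC = [CO2*]/α₀ = 1.146×10^-5 / 0.005529 = 2.072 mmol/kg
CA = (α₁ + 2α₂)·DIC = (0.8763 + 2×0.1182) × 2.072 = 2.31 mmol/kg

CA = 2.31 mmol/kg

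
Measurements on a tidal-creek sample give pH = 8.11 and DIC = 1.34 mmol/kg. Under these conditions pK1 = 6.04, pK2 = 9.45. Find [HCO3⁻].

[HCO3⁻] = 1.27 mmol/kg

α₁ = 1 / (1 + [H⁺]/K1 + K2/[H⁺]) = 1 / (1 + 10^-2.07 + 10^-1.34)
   = 1 / (1 + 0.0085114 + 0.045709) = 1/1.0542 = 0.9486
[HCO3⁻] = α₁ × DIC = 0.9486 × 1.34 = 1.27 mmol/kg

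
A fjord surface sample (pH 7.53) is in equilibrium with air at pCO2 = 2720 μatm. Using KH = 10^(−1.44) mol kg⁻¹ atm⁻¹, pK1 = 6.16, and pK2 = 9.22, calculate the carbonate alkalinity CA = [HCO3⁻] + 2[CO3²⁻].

[CO2*] = KH · pCO2 = 10^(−1.44) × 2720×10^-6 = 9.876×10^-5 mol/kg
α₀ = 1/(1 + K1/[H⁺] + K1K2/[H⁺]²) = 1/(1 + 10^+1.37 + 10^-0.32) = 0.04013
DIC = [CO2*]/α₀ = 9.876×10^-5 / 0.04013 = 2.461 mmol/kg
CA = (α₁ + 2α₂)·DIC = (0.9407 + 2×0.01921) × 2.461 = 2.41 mmol/kg

CA = 2.41 mmol/kg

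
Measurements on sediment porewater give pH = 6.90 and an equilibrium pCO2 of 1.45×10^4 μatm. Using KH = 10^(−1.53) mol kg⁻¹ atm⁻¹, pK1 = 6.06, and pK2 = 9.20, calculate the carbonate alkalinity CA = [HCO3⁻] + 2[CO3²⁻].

CA = 2.99 mmol/kg

[CO2*] = KH · pCO2 = 10^(−1.53) × 1.45×10^4×10^-6 = 4.279×10^-4 mol/kg
α₀ = 1/(1 + K1/[H⁺] + K1K2/[H⁺]²) = 1/(1 + 10^+0.84 + 10^-1.46) = 0.1257
DIC = [CO2*]/α₀ = 4.279×10^-4 / 0.1257 = 3.403 mmol/kg
CA = (α₁ + 2α₂)·DIC = (0.8699 + 2×0.004360) × 3.403 = 2.99 mmol/kg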